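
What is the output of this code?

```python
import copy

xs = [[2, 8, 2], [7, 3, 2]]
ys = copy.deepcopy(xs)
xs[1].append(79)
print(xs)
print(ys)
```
[[2, 8, 2], [7, 3, 2, 79]]
[[2, 8, 2], [7, 3, 2]]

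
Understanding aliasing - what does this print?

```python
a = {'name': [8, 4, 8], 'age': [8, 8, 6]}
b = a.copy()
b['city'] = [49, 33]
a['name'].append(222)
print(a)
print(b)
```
{'name': [8, 4, 8, 222], 'age': [8, 8, 6]}
{'name': [8, 4, 8, 222], 'age': [8, 8, 6], 'city': [49, 33]}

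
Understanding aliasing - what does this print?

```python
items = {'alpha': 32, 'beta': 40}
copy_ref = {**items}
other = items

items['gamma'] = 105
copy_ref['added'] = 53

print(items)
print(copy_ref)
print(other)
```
{'alpha': 32, 'beta': 40, 'gamma': 105}
{'alpha': 32, 'beta': 40, 'added': 53}
{'alpha': 32, 'beta': 40, 'gamma': 105}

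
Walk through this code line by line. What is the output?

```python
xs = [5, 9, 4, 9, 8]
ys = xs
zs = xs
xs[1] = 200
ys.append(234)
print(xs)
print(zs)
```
[5, 200, 4, 9, 8, 234]
[5, 200, 4, 9, 8, 234]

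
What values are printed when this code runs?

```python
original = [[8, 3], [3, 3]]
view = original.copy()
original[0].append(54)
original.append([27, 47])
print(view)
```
[[8, 3, 54], [3, 3]]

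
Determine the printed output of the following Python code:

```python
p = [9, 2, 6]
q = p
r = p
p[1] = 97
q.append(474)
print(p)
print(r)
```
[9, 97, 6, 474]
[9, 97, 6, 474]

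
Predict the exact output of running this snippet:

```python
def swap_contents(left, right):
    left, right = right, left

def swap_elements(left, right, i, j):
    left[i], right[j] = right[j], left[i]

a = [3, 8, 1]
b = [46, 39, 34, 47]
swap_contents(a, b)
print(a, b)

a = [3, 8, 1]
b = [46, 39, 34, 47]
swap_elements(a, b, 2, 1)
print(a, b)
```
[3, 8, 1] [46, 39, 34, 47]
[3, 8, 39] [46, 1, 34, 47]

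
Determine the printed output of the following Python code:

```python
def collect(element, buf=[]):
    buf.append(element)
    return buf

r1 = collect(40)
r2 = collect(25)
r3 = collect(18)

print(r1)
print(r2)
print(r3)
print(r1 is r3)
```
[40, 25, 18]
[40, 25, 18]
[40, 25, 18]
True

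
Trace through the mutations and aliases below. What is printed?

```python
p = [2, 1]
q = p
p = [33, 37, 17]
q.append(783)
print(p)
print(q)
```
[33, 37, 17]
[2, 1, 783]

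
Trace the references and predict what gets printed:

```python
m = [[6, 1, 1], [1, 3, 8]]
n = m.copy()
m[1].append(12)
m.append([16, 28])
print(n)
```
[[6, 1, 1], [1, 3, 8, 12]]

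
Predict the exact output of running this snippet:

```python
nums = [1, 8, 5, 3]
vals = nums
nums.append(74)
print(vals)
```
[1, 8, 5, 3, 74]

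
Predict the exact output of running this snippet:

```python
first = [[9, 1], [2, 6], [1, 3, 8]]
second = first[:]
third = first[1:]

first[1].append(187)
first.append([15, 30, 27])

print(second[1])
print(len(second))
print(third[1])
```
[2, 6, 187]
3
[1, 3, 8]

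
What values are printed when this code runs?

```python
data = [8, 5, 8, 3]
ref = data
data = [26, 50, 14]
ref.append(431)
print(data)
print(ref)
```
[26, 50, 14]
[8, 5, 8, 3, 431]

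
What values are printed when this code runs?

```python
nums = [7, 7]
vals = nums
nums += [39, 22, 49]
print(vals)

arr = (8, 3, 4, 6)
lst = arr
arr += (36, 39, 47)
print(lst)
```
[7, 7, 39, 22, 49]
(8, 3, 4, 6)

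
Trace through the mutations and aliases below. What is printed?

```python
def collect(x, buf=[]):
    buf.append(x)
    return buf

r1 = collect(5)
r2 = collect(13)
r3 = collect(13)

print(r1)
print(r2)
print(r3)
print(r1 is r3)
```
[5, 13, 13]
[5, 13, 13]
[5, 13, 13]
True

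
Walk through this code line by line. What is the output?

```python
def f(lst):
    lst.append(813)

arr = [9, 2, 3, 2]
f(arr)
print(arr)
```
[9, 2, 3, 2, 813]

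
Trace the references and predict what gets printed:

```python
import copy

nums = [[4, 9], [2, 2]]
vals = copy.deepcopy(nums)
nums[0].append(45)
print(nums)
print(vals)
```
[[4, 9, 45], [2, 2]]
[[4, 9], [2, 2]]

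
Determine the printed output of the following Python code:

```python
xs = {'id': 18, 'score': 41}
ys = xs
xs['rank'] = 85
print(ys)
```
{'id': 18, 'score': 41, 'rank': 85}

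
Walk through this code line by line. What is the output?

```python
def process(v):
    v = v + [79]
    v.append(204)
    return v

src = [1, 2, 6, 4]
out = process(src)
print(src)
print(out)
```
[1, 2, 6, 4]
[1, 2, 6, 4, 79, 204]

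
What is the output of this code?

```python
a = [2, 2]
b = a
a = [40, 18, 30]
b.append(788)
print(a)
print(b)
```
[40, 18, 30]
[2, 2, 788]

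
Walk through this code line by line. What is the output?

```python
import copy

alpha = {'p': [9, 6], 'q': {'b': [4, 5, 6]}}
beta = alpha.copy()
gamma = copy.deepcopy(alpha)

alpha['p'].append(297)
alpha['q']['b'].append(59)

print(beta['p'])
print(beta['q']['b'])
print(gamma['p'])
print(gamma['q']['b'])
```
[9, 6, 297]
[4, 5, 6, 59]
[9, 6]
[4, 5, 6]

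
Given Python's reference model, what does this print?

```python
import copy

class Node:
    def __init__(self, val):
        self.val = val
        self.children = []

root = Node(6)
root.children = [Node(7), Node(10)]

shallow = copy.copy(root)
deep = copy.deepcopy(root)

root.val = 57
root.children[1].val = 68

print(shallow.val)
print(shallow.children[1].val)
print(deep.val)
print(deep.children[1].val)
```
6
68
6
10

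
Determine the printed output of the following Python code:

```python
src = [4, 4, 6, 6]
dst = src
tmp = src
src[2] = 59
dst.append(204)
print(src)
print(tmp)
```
[4, 4, 59, 6, 204]
[4, 4, 59, 6, 204]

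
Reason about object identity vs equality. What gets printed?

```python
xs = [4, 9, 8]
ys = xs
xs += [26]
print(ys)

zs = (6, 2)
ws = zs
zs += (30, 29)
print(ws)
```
[4, 9, 8, 26]
(6, 2)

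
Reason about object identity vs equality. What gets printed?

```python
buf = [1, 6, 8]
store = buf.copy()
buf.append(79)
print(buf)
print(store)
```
[1, 6, 8, 79]
[1, 6, 8]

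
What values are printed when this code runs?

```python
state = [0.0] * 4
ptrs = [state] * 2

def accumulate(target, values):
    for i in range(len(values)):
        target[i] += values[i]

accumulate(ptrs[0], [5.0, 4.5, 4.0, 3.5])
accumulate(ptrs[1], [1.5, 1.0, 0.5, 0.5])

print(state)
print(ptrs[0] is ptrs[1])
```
[6.5, 5.5, 4.5, 4.0]
True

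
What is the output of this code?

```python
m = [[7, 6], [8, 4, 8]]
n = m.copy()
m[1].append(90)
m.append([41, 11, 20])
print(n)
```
[[7, 6], [8, 4, 8, 90]]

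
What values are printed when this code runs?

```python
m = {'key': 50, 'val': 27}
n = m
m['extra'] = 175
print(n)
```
{'key': 50, 'val': 27, 'extra': 175}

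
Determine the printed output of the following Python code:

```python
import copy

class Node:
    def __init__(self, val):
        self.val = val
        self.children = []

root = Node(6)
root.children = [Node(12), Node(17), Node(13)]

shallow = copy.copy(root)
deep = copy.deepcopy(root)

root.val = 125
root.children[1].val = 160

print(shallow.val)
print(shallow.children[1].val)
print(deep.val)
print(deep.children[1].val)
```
6
160
6
17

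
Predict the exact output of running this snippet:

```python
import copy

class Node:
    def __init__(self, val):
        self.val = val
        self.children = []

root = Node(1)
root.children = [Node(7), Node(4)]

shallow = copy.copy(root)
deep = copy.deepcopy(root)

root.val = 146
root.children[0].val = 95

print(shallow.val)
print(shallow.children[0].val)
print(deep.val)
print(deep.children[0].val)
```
1
95
1
7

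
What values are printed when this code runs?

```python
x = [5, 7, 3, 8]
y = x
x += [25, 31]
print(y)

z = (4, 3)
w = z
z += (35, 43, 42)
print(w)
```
[5, 7, 3, 8, 25, 31]
(4, 3)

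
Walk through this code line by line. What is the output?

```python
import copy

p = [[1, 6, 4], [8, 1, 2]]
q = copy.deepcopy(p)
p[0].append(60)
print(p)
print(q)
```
[[1, 6, 4, 60], [8, 1, 2]]
[[1, 6, 4], [8, 1, 2]]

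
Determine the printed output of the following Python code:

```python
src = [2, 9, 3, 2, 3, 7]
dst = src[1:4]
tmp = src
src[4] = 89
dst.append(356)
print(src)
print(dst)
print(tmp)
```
[2, 9, 3, 2, 89, 7]
[9, 3, 2, 356]
[2, 9, 3, 2, 89, 7]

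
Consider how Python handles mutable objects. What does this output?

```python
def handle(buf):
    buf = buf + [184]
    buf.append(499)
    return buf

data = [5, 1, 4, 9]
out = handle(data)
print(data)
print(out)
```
[5, 1, 4, 9]
[5, 1, 4, 9, 184, 499]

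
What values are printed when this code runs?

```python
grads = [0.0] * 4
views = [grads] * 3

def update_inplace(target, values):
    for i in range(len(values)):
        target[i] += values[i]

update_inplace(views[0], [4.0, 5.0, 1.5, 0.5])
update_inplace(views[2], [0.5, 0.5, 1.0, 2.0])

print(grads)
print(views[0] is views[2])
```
[4.5, 5.5, 2.5, 2.5]
True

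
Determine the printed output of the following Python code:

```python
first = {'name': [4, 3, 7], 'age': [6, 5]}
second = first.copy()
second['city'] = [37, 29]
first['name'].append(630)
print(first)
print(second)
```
{'name': [4, 3, 7, 630], 'age': [6, 5]}
{'name': [4, 3, 7, 630], 'age': [6, 5], 'city': [37, 29]}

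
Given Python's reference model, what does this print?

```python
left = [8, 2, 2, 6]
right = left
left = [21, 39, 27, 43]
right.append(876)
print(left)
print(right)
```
[21, 39, 27, 43]
[8, 2, 2, 6, 876]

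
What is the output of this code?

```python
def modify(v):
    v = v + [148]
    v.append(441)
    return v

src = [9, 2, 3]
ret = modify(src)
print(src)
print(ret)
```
[9, 2, 3]
[9, 2, 3, 148, 441]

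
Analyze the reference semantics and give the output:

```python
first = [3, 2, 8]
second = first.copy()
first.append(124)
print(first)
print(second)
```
[3, 2, 8, 124]
[3, 2, 8]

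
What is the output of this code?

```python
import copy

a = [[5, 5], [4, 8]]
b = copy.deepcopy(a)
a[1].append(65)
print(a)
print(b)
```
[[5, 5], [4, 8, 65]]
[[5, 5], [4, 8]]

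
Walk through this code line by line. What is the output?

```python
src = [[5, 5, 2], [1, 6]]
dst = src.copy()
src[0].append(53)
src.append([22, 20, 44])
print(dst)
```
[[5, 5, 2, 53], [1, 6]]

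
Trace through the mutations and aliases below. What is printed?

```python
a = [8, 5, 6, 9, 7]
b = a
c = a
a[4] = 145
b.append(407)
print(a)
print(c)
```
[8, 5, 6, 9, 145, 407]
[8, 5, 6, 9, 145, 407]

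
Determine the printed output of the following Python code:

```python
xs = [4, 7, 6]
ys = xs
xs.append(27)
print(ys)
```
[4, 7, 6, 27]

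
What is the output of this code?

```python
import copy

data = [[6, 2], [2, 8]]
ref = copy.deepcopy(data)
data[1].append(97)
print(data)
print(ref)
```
[[6, 2], [2, 8, 97]]
[[6, 2], [2, 8]]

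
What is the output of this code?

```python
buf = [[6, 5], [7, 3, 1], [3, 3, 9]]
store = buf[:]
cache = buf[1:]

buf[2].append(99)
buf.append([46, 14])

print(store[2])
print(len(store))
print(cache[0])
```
[3, 3, 9, 99]
3
[7, 3, 1]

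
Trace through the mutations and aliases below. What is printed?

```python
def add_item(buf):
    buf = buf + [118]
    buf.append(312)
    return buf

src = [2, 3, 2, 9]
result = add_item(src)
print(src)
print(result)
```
[2, 3, 2, 9]
[2, 3, 2, 9, 118, 312]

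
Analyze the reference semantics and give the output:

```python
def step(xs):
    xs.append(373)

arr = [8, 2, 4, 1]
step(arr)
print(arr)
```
[8, 2, 4, 1, 373]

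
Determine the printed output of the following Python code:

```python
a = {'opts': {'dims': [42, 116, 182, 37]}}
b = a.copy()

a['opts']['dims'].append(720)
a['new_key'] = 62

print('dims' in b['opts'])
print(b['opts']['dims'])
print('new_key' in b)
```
True
[42, 116, 182, 37, 720]
False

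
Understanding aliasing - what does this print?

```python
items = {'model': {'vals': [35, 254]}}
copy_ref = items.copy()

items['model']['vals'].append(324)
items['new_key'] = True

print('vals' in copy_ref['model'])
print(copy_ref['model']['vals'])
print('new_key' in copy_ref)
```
True
[35, 254, 324]
False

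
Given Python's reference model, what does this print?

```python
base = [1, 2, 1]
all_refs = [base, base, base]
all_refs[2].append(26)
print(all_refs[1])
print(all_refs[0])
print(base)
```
[1, 2, 1, 26]
[1, 2, 1, 26]
[1, 2, 1, 26]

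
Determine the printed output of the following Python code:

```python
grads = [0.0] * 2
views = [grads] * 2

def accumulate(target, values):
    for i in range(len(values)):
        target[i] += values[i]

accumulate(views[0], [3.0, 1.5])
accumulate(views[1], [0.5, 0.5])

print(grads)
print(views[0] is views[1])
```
[3.5, 2.0]
True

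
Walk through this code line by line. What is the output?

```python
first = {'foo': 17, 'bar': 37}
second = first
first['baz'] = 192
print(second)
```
{'foo': 17, 'bar': 37, 'baz': 192}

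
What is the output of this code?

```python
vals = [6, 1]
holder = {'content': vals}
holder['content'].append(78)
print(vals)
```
[6, 1, 78]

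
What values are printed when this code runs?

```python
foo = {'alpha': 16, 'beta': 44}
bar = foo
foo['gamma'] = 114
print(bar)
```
{'alpha': 16, 'beta': 44, 'gamma': 114}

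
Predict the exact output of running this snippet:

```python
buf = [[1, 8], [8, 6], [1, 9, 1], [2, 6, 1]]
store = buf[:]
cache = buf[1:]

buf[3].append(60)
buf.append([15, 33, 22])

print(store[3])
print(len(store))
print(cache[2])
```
[2, 6, 1, 60]
4
[2, 6, 1, 60]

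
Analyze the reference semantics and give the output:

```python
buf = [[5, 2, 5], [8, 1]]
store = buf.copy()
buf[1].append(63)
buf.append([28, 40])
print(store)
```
[[5, 2, 5], [8, 1, 63]]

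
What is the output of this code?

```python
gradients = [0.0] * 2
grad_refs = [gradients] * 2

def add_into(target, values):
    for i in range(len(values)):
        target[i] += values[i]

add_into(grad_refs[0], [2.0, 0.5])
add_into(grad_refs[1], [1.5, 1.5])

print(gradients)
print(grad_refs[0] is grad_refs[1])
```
[3.5, 2.0]
True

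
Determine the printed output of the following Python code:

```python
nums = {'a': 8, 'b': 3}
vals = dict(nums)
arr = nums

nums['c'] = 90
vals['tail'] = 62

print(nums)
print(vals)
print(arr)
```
{'a': 8, 'b': 3, 'c': 90}
{'a': 8, 'b': 3, 'tail': 62}
{'a': 8, 'b': 3, 'c': 90}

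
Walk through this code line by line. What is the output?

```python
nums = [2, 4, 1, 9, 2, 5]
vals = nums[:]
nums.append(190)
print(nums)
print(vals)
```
[2, 4, 1, 9, 2, 5, 190]
[2, 4, 1, 9, 2, 5]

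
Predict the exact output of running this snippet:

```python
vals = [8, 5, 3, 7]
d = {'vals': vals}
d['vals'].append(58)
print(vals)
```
[8, 5, 3, 7, 58]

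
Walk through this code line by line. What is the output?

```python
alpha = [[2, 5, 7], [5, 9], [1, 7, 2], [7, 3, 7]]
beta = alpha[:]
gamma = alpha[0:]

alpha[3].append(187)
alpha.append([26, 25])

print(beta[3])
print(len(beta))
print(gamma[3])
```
[7, 3, 7, 187]
4
[7, 3, 7, 187]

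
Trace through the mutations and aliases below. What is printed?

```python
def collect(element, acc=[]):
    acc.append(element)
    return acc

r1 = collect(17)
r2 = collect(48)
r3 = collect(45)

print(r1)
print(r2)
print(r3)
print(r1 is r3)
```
[17, 48, 45]
[17, 48, 45]
[17, 48, 45]
True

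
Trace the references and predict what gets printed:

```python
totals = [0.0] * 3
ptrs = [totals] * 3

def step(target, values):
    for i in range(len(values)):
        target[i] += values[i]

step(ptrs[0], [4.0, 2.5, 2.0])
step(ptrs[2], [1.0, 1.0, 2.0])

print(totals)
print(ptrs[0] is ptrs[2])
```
[5.0, 3.5, 4.0]
True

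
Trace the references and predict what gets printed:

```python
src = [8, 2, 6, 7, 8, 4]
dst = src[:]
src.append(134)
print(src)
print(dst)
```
[8, 2, 6, 7, 8, 4, 134]
[8, 2, 6, 7, 8, 4]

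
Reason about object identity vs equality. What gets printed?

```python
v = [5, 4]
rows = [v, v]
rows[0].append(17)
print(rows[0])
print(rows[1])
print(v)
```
[5, 4, 17]
[5, 4, 17]
[5, 4, 17]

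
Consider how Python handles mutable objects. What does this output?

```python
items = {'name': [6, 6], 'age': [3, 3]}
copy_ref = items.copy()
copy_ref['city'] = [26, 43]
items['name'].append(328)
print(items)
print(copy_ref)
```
{'name': [6, 6, 328], 'age': [3, 3]}
{'name': [6, 6, 328], 'age': [3, 3], 'city': [26, 43]}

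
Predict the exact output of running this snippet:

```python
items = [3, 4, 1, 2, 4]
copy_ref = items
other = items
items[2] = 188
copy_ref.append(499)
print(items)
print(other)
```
[3, 4, 188, 2, 4, 499]
[3, 4, 188, 2, 4, 499]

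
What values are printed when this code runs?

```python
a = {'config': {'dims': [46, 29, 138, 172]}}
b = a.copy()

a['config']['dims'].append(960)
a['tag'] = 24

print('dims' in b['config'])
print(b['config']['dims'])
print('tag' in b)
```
True
[46, 29, 138, 172, 960]
False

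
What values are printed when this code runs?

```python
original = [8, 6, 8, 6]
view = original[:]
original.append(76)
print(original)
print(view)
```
[8, 6, 8, 6, 76]
[8, 6, 8, 6]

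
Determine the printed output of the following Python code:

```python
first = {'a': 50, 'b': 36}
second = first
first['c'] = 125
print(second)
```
{'a': 50, 'b': 36, 'c': 125}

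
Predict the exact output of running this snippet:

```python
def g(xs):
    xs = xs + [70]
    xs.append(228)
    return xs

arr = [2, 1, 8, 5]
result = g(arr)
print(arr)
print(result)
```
[2, 1, 8, 5]
[2, 1, 8, 5, 70, 228]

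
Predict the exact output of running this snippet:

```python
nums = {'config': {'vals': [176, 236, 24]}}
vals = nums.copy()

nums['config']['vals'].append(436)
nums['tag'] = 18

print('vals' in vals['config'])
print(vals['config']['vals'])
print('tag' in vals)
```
True
[176, 236, 24, 436]
False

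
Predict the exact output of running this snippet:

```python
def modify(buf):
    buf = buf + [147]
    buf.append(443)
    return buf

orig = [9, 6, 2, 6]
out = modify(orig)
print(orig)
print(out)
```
[9, 6, 2, 6]
[9, 6, 2, 6, 147, 443]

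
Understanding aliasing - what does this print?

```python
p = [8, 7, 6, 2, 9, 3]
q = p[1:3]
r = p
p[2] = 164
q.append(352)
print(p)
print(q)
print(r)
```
[8, 7, 164, 2, 9, 3]
[7, 6, 352]
[8, 7, 164, 2, 9, 3]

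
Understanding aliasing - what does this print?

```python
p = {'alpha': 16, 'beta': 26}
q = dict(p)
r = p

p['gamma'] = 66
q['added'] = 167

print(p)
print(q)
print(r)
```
{'alpha': 16, 'beta': 26, 'gamma': 66}
{'alpha': 16, 'beta': 26, 'added': 167}
{'alpha': 16, 'beta': 26, 'gamma': 66}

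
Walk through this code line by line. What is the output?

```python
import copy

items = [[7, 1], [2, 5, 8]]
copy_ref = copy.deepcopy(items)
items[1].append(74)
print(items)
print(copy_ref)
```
[[7, 1], [2, 5, 8, 74]]
[[7, 1], [2, 5, 8]]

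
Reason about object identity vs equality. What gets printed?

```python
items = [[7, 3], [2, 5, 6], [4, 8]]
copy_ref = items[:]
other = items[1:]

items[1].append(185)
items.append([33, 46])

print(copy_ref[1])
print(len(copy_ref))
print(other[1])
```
[2, 5, 6, 185]
3
[4, 8]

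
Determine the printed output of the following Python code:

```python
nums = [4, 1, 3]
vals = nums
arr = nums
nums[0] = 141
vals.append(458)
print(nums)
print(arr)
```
[141, 1, 3, 458]
[141, 1, 3, 458]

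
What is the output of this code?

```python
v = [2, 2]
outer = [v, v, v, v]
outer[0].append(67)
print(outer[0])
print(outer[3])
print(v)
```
[2, 2, 67]
[2, 2, 67]
[2, 2, 67]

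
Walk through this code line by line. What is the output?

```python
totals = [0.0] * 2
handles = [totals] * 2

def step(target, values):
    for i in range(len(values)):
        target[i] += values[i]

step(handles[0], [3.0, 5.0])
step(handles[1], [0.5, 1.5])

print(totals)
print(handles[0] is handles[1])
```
[3.5, 6.5]
True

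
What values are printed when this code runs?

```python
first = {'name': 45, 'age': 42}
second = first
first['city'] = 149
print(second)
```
{'name': 45, 'age': 42, 'city': 149}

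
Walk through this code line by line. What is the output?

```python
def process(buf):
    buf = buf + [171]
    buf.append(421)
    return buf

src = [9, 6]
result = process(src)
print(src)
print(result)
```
[9, 6]
[9, 6, 171, 421]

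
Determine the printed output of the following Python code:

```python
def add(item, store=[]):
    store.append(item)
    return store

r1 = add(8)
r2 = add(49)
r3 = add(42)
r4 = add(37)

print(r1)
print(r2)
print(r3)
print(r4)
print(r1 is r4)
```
[8, 49, 42, 37]
[8, 49, 42, 37]
[8, 49, 42, 37]
[8, 49, 42, 37]
True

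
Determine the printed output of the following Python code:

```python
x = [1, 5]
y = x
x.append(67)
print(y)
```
[1, 5, 67]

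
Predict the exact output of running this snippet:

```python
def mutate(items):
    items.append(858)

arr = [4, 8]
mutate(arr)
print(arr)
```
[4, 8, 858]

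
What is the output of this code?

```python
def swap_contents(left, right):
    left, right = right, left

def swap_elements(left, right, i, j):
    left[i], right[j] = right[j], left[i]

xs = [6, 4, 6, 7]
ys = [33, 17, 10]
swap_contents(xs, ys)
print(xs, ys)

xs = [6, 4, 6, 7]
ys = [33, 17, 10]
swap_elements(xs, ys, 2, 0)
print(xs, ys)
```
[6, 4, 6, 7] [33, 17, 10]
[6, 4, 33, 7] [6, 17, 10]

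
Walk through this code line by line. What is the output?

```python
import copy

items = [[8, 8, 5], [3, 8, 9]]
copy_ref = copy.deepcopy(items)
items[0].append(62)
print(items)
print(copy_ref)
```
[[8, 8, 5, 62], [3, 8, 9]]
[[8, 8, 5], [3, 8, 9]]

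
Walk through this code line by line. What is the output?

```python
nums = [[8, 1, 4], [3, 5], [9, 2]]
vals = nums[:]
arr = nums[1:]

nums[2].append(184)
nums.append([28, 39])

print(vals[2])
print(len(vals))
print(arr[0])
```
[9, 2, 184]
3
[3, 5]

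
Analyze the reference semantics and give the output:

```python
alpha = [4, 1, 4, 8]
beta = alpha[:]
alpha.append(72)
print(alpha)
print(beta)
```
[4, 1, 4, 8, 72]
[4, 1, 4, 8]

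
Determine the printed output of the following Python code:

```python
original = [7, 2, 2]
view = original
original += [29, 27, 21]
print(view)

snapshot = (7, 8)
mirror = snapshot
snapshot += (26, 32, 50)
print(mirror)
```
[7, 2, 2, 29, 27, 21]
(7, 8)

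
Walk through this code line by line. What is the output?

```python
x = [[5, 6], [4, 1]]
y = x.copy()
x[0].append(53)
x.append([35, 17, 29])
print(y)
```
[[5, 6, 53], [4, 1]]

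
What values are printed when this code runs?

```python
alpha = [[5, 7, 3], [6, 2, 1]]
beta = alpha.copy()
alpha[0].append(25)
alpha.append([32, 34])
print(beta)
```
[[5, 7, 3, 25], [6, 2, 1]]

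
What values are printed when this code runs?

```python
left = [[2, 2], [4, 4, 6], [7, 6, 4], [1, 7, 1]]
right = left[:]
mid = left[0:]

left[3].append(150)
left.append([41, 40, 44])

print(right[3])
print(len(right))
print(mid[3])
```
[1, 7, 1, 150]
4
[1, 7, 1, 150]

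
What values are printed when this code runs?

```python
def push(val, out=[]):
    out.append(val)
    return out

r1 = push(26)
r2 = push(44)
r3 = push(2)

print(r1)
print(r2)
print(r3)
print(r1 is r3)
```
[26, 44, 2]
[26, 44, 2]
[26, 44, 2]
True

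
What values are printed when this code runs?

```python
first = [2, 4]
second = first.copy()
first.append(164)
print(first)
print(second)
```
[2, 4, 164]
[2, 4]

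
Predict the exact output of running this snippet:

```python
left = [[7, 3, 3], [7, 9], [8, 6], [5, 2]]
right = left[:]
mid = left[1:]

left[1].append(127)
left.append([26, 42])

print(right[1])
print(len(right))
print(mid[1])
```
[7, 9, 127]
4
[8, 6]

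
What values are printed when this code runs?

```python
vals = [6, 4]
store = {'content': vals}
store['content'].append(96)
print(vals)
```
[6, 4, 96]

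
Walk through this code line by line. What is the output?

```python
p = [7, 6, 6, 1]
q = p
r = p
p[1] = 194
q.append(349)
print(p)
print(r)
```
[7, 194, 6, 1, 349]
[7, 194, 6, 1, 349]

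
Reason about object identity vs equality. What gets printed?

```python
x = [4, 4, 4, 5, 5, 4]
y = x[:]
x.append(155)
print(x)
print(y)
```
[4, 4, 4, 5, 5, 4, 155]
[4, 4, 4, 5, 5, 4]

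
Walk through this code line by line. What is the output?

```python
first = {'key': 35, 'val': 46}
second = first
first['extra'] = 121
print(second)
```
{'key': 35, 'val': 46, 'extra': 121}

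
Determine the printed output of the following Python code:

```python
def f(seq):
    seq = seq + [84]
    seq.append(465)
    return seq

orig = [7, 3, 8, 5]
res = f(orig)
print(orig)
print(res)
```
[7, 3, 8, 5]
[7, 3, 8, 5, 84, 465]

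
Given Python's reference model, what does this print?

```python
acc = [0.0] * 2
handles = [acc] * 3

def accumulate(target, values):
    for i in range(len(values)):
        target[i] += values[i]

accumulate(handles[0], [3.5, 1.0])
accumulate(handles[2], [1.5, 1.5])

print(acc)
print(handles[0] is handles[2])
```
[5.0, 2.5]
True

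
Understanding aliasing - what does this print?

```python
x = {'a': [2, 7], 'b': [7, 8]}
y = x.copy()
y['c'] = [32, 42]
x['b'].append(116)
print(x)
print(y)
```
{'a': [2, 7], 'b': [7, 8, 116]}
{'a': [2, 7], 'b': [7, 8, 116], 'c': [32, 42]}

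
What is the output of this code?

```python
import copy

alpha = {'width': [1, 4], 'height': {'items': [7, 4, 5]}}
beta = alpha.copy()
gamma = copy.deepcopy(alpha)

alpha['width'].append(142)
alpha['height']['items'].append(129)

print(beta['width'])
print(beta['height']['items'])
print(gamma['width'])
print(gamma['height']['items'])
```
[1, 4, 142]
[7, 4, 5, 129]
[1, 4]
[7, 4, 5]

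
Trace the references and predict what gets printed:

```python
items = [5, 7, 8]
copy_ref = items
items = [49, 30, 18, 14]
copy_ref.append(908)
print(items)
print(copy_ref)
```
[49, 30, 18, 14]
[5, 7, 8, 908]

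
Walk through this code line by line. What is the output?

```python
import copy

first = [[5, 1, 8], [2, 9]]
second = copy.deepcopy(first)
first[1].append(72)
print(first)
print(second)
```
[[5, 1, 8], [2, 9, 72]]
[[5, 1, 8], [2, 9]]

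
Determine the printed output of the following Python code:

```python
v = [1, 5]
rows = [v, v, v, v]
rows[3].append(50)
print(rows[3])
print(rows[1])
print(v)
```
[1, 5, 50]
[1, 5, 50]
[1, 5, 50]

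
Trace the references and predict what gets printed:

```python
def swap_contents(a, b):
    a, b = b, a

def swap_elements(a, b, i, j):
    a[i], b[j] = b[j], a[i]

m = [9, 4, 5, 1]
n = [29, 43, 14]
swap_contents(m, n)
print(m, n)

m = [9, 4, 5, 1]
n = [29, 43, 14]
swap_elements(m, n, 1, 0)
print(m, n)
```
[9, 4, 5, 1] [29, 43, 14]
[9, 29, 5, 1] [4, 43, 14]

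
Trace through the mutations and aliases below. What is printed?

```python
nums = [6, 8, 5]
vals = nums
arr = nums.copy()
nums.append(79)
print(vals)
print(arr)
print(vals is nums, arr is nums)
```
[6, 8, 5, 79]
[6, 8, 5]
True False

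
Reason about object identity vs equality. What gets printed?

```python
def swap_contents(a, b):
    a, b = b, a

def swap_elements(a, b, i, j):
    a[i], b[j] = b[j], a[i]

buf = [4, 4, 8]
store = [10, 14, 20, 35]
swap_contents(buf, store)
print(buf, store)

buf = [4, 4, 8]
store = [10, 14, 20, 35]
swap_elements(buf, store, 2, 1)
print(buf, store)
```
[4, 4, 8] [10, 14, 20, 35]
[4, 4, 14] [10, 8, 20, 35]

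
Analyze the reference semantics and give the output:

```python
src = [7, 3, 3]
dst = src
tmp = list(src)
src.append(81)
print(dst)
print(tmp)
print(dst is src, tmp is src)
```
[7, 3, 3, 81]
[7, 3, 3]
True False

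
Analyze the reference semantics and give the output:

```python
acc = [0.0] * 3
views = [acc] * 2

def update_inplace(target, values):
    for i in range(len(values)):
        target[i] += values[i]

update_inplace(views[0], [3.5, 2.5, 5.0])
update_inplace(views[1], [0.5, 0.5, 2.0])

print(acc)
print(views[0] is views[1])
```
[4.0, 3.0, 7.0]
True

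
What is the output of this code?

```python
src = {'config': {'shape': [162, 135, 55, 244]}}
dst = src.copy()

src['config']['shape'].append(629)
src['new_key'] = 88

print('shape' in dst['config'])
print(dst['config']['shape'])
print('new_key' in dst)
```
True
[162, 135, 55, 244, 629]
False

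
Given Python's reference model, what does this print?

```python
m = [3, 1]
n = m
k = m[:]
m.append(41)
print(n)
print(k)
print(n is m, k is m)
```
[3, 1, 41]
[3, 1]
True False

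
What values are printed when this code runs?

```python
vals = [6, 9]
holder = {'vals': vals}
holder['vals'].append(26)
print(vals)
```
[6, 9, 26]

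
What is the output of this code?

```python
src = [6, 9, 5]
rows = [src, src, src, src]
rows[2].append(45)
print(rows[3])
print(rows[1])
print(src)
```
[6, 9, 5, 45]
[6, 9, 5, 45]
[6, 9, 5, 45]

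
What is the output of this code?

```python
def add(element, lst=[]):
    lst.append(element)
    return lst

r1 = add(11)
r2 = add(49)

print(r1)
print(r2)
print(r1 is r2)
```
[11, 49]
[11, 49]
True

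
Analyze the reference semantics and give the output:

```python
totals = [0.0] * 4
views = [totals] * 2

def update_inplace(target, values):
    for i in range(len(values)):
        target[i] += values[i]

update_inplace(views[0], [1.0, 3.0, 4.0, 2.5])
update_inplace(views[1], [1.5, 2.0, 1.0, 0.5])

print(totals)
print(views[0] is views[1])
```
[2.5, 5.0, 5.0, 3.0]
True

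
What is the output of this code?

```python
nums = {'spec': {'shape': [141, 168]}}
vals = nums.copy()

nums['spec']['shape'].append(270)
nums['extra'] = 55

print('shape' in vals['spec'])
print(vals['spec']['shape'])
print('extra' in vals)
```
True
[141, 168, 270]
False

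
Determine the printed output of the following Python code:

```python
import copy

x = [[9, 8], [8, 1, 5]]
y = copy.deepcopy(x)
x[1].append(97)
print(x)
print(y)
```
[[9, 8], [8, 1, 5, 97]]
[[9, 8], [8, 1, 5]]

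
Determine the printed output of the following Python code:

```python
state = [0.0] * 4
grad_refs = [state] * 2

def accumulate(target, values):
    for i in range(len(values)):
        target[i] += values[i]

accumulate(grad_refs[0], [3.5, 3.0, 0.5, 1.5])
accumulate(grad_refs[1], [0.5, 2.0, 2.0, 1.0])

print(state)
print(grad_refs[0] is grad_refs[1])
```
[4.0, 5.0, 2.5, 2.5]
True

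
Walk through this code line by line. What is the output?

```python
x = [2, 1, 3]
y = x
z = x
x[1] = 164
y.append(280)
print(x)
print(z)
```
[2, 164, 3, 280]
[2, 164, 3, 280]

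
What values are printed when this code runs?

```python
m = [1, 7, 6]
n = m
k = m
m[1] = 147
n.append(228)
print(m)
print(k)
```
[1, 147, 6, 228]
[1, 147, 6, 228]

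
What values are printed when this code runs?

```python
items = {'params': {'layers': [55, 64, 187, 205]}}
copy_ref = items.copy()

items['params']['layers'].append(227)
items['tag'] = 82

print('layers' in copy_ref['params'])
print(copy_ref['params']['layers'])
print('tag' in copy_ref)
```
True
[55, 64, 187, 205, 227]
False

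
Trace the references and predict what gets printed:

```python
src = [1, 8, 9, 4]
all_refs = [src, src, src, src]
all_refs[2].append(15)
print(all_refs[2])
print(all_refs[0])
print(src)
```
[1, 8, 9, 4, 15]
[1, 8, 9, 4, 15]
[1, 8, 9, 4, 15]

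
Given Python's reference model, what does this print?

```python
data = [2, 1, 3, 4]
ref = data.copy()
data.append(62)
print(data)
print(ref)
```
[2, 1, 3, 4, 62]
[2, 1, 3, 4]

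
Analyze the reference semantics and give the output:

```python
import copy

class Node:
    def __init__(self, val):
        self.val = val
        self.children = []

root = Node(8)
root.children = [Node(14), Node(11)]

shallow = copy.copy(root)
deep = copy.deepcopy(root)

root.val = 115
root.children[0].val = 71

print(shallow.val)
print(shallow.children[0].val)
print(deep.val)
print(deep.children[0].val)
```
8
71
8
14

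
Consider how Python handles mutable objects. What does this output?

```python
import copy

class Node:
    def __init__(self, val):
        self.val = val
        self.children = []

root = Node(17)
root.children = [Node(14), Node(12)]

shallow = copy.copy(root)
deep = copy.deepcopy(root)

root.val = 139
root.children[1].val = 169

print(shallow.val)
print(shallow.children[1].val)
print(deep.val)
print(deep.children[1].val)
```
17
169
17
12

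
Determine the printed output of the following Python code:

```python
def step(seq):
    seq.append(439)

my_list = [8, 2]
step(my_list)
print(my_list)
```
[8, 2, 439]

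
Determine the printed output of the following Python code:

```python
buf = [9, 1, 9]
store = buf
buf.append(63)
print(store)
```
[9, 1, 9, 63]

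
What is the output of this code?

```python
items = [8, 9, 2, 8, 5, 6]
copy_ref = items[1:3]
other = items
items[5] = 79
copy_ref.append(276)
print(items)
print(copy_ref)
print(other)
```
[8, 9, 2, 8, 5, 79]
[9, 2, 276]
[8, 9, 2, 8, 5, 79]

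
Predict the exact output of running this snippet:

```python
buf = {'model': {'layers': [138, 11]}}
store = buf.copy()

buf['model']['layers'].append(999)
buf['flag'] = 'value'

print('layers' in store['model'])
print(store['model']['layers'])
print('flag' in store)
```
True
[138, 11, 999]
False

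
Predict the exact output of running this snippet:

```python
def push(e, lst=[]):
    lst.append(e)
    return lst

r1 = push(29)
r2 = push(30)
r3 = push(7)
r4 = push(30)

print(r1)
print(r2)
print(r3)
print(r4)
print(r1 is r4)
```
[29, 30, 7, 30]
[29, 30, 7, 30]
[29, 30, 7, 30]
[29, 30, 7, 30]
True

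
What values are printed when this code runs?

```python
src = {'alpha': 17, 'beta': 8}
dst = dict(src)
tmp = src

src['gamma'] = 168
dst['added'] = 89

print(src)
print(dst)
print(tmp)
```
{'alpha': 17, 'beta': 8, 'gamma': 168}
{'alpha': 17, 'beta': 8, 'added': 89}
{'alpha': 17, 'beta': 8, 'gamma': 168}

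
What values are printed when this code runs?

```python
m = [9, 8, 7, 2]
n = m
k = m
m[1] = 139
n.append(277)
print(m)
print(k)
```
[9, 139, 7, 2, 277]
[9, 139, 7, 2, 277]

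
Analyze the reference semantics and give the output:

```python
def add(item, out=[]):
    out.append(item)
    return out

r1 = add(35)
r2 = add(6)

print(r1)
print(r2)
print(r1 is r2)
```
[35, 6]
[35, 6]
True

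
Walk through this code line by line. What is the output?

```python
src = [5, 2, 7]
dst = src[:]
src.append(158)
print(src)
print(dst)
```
[5, 2, 7, 158]
[5, 2, 7]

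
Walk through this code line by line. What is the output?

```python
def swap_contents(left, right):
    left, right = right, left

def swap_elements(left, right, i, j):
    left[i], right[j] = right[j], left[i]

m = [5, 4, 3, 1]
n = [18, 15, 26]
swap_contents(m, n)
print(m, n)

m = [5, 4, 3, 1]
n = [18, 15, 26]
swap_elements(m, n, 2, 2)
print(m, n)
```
[5, 4, 3, 1] [18, 15, 26]
[5, 4, 26, 1] [18, 15, 3]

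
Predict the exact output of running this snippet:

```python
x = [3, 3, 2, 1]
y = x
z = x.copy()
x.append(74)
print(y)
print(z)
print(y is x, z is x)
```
[3, 3, 2, 1, 74]
[3, 3, 2, 1]
True False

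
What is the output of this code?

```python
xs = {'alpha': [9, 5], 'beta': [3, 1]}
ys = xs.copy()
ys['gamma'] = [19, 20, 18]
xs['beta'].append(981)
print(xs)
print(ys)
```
{'alpha': [9, 5], 'beta': [3, 1, 981]}
{'alpha': [9, 5], 'beta': [3, 1, 981], 'gamma': [19, 20, 18]}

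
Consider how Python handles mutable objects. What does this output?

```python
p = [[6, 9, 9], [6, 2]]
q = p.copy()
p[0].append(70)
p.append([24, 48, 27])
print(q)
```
[[6, 9, 9, 70], [6, 2]]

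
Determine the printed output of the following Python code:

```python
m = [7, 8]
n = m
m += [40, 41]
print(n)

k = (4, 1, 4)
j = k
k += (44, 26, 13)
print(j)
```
[7, 8, 40, 41]
(4, 1, 4)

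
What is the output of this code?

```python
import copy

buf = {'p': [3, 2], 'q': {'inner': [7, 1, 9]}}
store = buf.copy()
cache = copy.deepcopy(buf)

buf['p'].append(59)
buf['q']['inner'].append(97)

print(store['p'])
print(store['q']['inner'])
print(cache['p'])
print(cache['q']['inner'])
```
[3, 2, 59]
[7, 1, 9, 97]
[3, 2]
[7, 1, 9]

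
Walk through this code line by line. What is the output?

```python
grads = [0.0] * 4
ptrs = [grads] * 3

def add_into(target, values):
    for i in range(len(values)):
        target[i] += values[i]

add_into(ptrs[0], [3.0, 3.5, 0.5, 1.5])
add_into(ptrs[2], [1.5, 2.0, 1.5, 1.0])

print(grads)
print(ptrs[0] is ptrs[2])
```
[4.5, 5.5, 2.0, 2.5]
True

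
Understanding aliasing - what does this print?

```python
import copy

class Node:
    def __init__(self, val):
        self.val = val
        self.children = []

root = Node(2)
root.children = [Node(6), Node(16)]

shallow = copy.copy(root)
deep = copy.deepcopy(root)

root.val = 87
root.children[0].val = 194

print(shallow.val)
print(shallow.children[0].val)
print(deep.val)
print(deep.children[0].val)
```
2
194
2
6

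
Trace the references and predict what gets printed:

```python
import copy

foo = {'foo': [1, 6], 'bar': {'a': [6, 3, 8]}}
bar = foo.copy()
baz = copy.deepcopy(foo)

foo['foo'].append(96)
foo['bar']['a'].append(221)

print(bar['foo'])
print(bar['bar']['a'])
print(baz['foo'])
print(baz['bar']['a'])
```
[1, 6, 96]
[6, 3, 8, 221]
[1, 6]
[6, 3, 8]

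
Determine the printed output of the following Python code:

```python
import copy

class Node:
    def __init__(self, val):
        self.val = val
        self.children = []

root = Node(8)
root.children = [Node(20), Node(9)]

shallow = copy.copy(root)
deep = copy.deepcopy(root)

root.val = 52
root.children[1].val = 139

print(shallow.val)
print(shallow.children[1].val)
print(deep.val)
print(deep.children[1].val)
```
8
139
8
9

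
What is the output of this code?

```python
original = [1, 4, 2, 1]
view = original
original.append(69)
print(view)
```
[1, 4, 2, 1, 69]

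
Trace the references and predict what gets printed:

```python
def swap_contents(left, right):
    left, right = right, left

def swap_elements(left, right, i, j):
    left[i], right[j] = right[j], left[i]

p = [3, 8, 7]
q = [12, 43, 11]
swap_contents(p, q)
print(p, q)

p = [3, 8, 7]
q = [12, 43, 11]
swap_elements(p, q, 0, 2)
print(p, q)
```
[3, 8, 7] [12, 43, 11]
[11, 8, 7] [12, 43, 3]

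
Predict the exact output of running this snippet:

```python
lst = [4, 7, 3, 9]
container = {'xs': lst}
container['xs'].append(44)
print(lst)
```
[4, 7, 3, 9, 44]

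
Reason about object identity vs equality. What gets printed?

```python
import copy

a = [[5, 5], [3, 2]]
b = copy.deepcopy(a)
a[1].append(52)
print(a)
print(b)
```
[[5, 5], [3, 2, 52]]
[[5, 5], [3, 2]]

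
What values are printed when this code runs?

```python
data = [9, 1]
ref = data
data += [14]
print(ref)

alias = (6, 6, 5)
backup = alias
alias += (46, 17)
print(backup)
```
[9, 1, 14]
(6, 6, 5)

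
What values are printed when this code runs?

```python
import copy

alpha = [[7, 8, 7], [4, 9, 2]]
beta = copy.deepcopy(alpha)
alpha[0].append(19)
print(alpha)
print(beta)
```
[[7, 8, 7, 19], [4, 9, 2]]
[[7, 8, 7], [4, 9, 2]]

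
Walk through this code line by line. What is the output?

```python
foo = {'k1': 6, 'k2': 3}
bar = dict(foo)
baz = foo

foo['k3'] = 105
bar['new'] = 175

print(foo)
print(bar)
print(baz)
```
{'k1': 6, 'k2': 3, 'k3': 105}
{'k1': 6, 'k2': 3, 'new': 175}
{'k1': 6, 'k2': 3, 'k3': 105}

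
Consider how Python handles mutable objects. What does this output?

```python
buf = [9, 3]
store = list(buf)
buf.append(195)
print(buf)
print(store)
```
[9, 3, 195]
[9, 3]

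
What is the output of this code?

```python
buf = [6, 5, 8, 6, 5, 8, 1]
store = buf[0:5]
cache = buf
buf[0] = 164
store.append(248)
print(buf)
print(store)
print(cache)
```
[164, 5, 8, 6, 5, 8, 1]
[6, 5, 8, 6, 5, 248]
[164, 5, 8, 6, 5, 8, 1]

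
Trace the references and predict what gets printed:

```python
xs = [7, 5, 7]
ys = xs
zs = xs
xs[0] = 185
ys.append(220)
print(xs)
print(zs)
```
[185, 5, 7, 220]
[185, 5, 7, 220]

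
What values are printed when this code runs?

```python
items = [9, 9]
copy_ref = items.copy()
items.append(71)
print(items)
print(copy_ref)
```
[9, 9, 71]
[9, 9]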